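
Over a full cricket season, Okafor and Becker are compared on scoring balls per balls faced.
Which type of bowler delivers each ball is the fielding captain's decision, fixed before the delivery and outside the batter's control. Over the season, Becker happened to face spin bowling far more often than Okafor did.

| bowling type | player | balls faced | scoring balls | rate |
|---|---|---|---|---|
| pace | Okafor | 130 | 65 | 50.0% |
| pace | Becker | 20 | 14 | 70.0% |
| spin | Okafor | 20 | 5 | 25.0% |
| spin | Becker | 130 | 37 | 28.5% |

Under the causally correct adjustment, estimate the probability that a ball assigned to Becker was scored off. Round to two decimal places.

0.49

The stratified and pooled comparisons disagree (Becker wins within each bowling type; Okafor wins overall), so the answer turns on the causal role of bowling type.
Bowling type satisfies the back-door criterion: it is not a descendant of the player, and it blocks the spurious path from player to outcome. Adjusting for it (i.e., using the within-bowling type rates) gives the causal effect.
Standardising Becker to the population bowling type mix: 0.500·14/20 + 0.500·37/130 = 0.492.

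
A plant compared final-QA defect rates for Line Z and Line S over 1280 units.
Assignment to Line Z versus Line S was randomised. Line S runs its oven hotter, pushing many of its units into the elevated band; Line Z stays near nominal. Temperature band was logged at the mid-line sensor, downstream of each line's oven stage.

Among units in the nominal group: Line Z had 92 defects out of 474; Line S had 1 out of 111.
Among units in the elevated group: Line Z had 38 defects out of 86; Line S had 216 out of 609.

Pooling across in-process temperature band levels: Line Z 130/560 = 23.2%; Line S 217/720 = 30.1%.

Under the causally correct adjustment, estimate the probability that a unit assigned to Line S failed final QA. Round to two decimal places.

The stratified and pooled comparisons disagree (Line S wins within each in-process temperature band; Line Z wins overall), so the answer turns on the causal role of in-process temperature band.
In-process temperature band is recorded after the line and is itself shifted by it — it sits on the causal path from line to outcome. Conditioning on a mediator would strip out part of the effect we want; the pooled comparison gives the total causal effect.
So P(outcome | do(Line S)) is just the pooled rate for Line S: 217/720 = 0.301.

0.30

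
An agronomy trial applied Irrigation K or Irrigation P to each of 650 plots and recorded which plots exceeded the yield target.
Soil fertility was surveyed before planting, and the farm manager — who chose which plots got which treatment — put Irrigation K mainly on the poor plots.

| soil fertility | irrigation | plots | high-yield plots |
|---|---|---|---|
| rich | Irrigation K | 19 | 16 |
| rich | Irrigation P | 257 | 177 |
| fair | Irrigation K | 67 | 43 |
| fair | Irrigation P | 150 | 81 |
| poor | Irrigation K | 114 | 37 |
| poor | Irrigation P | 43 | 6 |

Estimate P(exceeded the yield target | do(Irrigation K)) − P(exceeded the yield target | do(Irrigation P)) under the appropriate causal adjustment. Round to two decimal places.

Within every soil fertility level Irrigation K has the higher rate, yet pooled Irrigation P does — Simpson's reversal.
Soil fertility is set before the irrigation has any effect — it is not caused by the irrigation — and it independently drives the outcome. That makes it a confounder, so the causal comparison is within soil fertility levels.
Adjusting over the population distribution of soil fertility: 0.425·(0.842−0.689) + 0.334·(0.642−0.540) + 0.242·(0.325−0.140) = +0.144.

+0.14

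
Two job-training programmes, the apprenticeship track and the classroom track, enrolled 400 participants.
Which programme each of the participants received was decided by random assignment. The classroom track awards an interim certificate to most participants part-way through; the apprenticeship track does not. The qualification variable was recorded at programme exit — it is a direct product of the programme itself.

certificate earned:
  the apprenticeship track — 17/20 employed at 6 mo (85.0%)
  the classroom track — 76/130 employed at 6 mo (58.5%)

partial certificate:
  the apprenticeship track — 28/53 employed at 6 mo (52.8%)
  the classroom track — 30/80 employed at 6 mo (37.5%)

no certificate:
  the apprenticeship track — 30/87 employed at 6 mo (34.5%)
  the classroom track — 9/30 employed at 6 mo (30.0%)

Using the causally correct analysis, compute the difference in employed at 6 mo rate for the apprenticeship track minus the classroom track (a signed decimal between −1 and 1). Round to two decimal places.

-0.01

Qualification attained during the programme is downstream of the programme. One should not condition on a consequence of treatment, so the overall rates are the right comparison.
The causal difference is the pooled difference: 0.469 − 0.479 = -0.010.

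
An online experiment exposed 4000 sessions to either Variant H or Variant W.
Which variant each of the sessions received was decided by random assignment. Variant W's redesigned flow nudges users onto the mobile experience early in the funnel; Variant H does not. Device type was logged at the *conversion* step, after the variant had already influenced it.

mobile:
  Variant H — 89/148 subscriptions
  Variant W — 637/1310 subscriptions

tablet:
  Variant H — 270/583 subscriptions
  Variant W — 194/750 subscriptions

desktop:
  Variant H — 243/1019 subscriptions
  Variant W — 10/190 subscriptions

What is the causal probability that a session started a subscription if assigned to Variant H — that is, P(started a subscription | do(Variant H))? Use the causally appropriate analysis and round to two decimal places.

0.34

Because the variant influences device type, device type is a post-treatment mediator, not a confounder. Stratifying on it would bias the estimate; the causal effect is the crude pooled difference.
So P(outcome | do(Variant H)) is just the pooled rate for Variant H: 602/1750 = 0.344.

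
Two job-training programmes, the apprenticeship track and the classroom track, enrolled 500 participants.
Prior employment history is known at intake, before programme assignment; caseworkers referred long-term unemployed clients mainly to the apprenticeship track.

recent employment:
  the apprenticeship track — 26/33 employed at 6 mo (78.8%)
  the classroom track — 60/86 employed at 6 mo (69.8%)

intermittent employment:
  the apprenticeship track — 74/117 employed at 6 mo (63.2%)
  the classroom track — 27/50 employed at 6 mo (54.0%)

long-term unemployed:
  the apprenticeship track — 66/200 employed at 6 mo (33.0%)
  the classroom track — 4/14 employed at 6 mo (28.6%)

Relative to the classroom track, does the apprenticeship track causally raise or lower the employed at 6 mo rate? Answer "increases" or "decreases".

increases

The imbalance in prior employment history arose from how participants were allocated, not from anything the programme did; and prior employment history independently affects the outcome. The pooled gap is confounded — condition on prior employment history.
Within each level — recent employment: 78.8% vs 69.8%; intermittent employment: 63.2% vs 54.0%; long-term unemployed: 33.0% vs 28.6% — the apprenticeship track is higher every time.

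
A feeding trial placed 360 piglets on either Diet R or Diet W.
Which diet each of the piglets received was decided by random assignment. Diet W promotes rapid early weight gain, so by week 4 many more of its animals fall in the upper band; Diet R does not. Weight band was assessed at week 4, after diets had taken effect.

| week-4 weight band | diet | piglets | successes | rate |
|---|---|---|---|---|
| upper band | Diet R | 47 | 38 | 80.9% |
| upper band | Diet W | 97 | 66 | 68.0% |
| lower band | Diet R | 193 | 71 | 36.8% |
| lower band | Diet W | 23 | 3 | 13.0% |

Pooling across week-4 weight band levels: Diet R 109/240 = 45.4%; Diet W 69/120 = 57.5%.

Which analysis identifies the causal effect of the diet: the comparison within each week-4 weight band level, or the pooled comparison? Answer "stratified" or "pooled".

The stratified and pooled comparisons disagree (Diet R wins within each week-4 weight band; Diet W wins overall), so the answer turns on the causal role of week-4 weight band.
Week-4 weight band here is a post-treatment variable shaped by the diet; conditioning on it would introduce bias rather than remove it. The overall comparison is the causal one.
Pooled: Diet R 45.4% vs Diet W 57.5%; Diet W is higher overall.

pooled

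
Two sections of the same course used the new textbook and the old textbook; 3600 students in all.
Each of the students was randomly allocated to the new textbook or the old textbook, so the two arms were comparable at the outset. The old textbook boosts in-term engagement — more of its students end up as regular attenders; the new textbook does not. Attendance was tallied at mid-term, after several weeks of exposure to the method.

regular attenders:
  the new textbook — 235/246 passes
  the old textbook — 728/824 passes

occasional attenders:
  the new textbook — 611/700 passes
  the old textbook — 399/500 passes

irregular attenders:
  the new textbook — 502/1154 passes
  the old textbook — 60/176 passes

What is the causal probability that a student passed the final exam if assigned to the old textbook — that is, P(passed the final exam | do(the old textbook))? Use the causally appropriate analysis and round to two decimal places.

Because the teaching method influences mid-term attendance, mid-term attendance is a post-treatment mediator, not a confounder. Stratifying on it would bias the estimate; the causal effect is the crude pooled difference.
So P(outcome | do(the old textbook)) is just the pooled rate for the old textbook: 1187/1500 = 0.791.

0.79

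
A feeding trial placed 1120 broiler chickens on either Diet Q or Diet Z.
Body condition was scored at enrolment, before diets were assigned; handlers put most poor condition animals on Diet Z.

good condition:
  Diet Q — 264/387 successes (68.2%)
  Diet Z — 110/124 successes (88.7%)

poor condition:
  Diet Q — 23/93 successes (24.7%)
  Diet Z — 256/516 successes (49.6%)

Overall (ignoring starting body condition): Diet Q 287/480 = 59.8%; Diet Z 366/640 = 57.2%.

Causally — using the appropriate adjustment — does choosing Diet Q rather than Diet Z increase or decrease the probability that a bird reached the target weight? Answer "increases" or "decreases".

The starting body condition-specific comparison favours Diet Z throughout, but the pooled figures favour Diet Q. The question is whether to condition on starting body condition.
Starting body condition is set before the diet has any effect — it is not caused by the diet — and it independently drives the outcome. That makes it a confounder, so the causal comparison is within starting body condition levels.
Within each level — good condition: 68.2% vs 88.7%; poor condition: 24.7% vs 49.6% — Diet Z is higher every time.

decreases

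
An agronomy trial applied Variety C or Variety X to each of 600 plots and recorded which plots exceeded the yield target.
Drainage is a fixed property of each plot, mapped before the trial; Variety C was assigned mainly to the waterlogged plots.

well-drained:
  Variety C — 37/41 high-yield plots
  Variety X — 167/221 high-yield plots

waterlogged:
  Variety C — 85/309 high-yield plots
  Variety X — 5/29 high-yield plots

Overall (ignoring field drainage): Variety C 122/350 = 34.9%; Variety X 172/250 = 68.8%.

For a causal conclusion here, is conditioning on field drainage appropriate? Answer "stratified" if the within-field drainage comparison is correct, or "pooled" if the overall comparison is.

stratified

The field drainage-specific comparison favours Variety C throughout, but the pooled figures favour Variety X. The question is whether to condition on field drainage.
Since field drainage is a pre-existing factor (not a product of the variety) and it affects the outcome on its own, it is a confounder. The stratified rates, not the pooled rate, identify the causal effect.
Within each level — well-drained: 90.2% vs 75.6%; waterlogged: 27.5% vs 17.2% — Variety C is higher every time.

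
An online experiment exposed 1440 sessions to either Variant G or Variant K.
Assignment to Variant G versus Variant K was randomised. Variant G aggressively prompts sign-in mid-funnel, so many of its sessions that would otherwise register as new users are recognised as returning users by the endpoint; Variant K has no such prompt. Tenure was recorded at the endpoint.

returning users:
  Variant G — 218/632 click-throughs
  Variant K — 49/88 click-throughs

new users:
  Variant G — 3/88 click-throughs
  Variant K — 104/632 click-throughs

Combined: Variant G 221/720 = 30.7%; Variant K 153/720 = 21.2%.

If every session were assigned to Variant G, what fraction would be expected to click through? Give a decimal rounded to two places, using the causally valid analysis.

0.31

The user tenure-specific comparison favours Variant K throughout, but the pooled figures favour Variant G. The question is whether to condition on user tenure.
User tenure here is a post-treatment variable shaped by the variant; conditioning on it would introduce bias rather than remove it. The overall comparison is the causal one.
So P(outcome | do(Variant G)) is just the pooled rate for Variant G: 221/720 = 0.307.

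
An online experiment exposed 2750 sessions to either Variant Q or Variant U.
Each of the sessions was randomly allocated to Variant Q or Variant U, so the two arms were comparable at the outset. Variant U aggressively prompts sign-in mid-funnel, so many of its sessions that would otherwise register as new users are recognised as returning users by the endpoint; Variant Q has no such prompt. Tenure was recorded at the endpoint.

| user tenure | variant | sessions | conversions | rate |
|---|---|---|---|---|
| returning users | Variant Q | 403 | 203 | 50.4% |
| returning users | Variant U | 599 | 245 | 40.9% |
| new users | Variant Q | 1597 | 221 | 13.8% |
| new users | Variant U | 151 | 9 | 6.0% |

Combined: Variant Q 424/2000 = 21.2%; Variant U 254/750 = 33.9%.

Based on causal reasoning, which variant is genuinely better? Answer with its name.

Because the variant influences user tenure, user tenure is a post-treatment mediator, not a confounder. Stratifying on it would bias the estimate; the causal effect is the crude pooled difference.
Pooled: Variant Q 21.2% vs Variant U 33.9%; Variant U is higher overall.

Variant U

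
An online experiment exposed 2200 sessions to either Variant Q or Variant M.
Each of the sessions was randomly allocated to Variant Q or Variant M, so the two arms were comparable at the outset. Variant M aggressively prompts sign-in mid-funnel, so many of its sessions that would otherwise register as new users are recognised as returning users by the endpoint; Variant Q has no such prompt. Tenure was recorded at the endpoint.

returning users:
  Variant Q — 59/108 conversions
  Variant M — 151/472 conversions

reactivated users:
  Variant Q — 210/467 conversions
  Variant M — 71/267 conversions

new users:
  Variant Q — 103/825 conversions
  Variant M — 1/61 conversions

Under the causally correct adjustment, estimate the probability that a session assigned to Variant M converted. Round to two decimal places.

0.28

User tenure here is a post-treatment variable shaped by the variant; conditioning on it would introduce bias rather than remove it. The overall comparison is the causal one.
So P(outcome | do(Variant M)) is just the pooled rate for Variant M: 223/800 = 0.279.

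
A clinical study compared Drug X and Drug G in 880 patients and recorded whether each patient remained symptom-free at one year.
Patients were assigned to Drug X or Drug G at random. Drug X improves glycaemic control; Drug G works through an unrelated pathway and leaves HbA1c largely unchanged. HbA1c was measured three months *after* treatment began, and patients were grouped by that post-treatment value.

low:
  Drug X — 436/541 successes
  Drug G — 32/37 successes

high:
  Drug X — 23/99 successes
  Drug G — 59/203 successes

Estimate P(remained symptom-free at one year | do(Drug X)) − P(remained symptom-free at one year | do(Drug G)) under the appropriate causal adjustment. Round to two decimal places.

Because the drug influences HbA1c, HbA1c is a post-treatment mediator, not a confounder. Stratifying on it would bias the estimate; the causal effect is the crude pooled difference.
The causal difference is the pooled difference: 0.717 − 0.379 = +0.338.

+0.34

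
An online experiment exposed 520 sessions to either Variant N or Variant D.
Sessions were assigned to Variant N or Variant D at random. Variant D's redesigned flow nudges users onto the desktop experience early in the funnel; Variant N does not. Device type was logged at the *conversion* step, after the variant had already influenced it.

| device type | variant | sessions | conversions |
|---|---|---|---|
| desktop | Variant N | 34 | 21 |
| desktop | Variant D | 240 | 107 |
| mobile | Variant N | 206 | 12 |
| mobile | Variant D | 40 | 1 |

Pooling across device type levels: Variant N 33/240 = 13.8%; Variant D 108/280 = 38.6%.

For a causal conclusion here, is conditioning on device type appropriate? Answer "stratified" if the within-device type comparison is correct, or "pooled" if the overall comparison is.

Variant N is higher inside every device type stratum but Variant D is higher in aggregate. Whether to stratify depends on how device type relates to the variant.
Device type lies on the pathway variant → device type → outcome, so adjusting for it blocks the indirect effect. For the total causal effect of variant, use the unadjusted pooled rates.
Pooled: Variant N 13.8% vs Variant D 38.6%; Variant D is higher overall.

pooled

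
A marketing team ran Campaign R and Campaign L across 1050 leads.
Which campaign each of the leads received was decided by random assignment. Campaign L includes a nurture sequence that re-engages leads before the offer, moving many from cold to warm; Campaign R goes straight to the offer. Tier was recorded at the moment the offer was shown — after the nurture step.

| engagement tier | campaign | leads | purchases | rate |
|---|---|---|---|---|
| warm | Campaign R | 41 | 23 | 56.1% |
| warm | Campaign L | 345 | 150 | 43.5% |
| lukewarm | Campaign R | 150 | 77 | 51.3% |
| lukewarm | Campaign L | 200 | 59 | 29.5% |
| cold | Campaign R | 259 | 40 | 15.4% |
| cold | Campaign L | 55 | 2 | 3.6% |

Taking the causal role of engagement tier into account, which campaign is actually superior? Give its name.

Campaign L

The stratified and pooled comparisons disagree (Campaign R wins within each engagement tier; Campaign L wins overall), so the answer turns on the causal role of engagement tier.
Engagement tier here is a post-treatment variable shaped by the campaign; conditioning on it would introduce bias rather than remove it. The overall comparison is the causal one.
Pooled: Campaign R 31.1% vs Campaign L 35.2%; Campaign L is higher overall.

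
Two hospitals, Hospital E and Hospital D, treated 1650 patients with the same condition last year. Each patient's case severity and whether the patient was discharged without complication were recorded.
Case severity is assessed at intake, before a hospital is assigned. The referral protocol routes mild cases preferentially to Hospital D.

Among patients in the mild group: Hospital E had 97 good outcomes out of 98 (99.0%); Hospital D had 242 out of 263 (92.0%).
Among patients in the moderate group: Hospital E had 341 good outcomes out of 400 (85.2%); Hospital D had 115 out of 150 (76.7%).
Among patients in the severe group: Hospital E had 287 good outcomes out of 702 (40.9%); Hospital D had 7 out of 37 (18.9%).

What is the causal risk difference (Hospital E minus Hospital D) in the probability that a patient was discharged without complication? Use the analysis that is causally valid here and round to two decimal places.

+0.14

The stratified and pooled comparisons disagree (Hospital E wins within each case severity; Hospital D wins overall), so the answer turns on the causal role of case severity.
Case severity is set before the hospital has any effect — it is not caused by the hospital — and it independently drives the outcome. That makes it a confounder, so the causal comparison is within case severity levels.
Adjusting over the population distribution of case severity: 0.219·(0.990−0.920) + 0.333·(0.853−0.767) + 0.448·(0.409−0.189) = +0.142.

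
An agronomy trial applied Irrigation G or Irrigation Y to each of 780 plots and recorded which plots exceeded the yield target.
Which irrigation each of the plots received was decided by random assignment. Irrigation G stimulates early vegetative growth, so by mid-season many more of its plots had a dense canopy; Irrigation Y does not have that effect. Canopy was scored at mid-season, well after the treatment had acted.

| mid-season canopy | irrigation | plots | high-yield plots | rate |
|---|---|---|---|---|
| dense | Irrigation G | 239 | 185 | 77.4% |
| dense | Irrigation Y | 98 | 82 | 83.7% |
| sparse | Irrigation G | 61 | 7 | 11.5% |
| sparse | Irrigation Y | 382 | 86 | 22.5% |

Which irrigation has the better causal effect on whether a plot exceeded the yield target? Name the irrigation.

The mid-season canopy-specific comparison favours Irrigation Y throughout, but the pooled figures favour Irrigation G. The question is whether to condition on mid-season canopy.
Mid-season canopy here is a post-treatment variable shaped by the irrigation; conditioning on it would introduce bias rather than remove it. The overall comparison is the causal one.
Pooled: Irrigation G 64.0% vs Irrigation Y 35.0%; Irrigation G is higher overall.

Irrigation G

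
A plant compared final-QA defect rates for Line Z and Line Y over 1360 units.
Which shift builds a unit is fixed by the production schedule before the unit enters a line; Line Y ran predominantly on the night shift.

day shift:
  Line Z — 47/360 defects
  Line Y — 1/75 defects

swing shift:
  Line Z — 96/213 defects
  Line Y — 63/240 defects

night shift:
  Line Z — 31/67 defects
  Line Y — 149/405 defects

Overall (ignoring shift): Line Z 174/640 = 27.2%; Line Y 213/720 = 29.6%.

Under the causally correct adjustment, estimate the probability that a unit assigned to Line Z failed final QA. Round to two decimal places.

0.35

The stratified and pooled comparisons disagree (Line Y wins within each shift; Line Z wins overall), so the answer turns on the causal role of shift.
Since shift is a pre-existing factor (not a product of the line) and it affects the outcome on its own, it is a confounder. The stratified rates, not the pooled rate, identify the causal effect.
Standardising Line Z to the population shift mix: 0.320·47/360 + 0.333·96/213 + 0.347·31/67 = 0.352.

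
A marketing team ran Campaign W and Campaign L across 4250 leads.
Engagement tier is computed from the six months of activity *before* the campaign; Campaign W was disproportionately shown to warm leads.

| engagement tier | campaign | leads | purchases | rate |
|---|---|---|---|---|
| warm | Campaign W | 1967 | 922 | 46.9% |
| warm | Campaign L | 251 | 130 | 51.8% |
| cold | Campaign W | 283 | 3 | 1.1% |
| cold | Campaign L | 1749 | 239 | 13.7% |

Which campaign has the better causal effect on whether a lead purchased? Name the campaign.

Campaign L is higher inside every engagement tier stratum but Campaign W is higher in aggregate. Whether to stratify depends on how engagement tier relates to the campaign.
The imbalance in engagement tier arose from how leads were allocated, not from anything the campaign did; and engagement tier independently affects the outcome. The pooled gap is confounded — condition on engagement tier.
Within each level — warm: 46.9% vs 51.8%; cold: 1.1% vs 13.7% — Campaign L is higher every time.

Campaign L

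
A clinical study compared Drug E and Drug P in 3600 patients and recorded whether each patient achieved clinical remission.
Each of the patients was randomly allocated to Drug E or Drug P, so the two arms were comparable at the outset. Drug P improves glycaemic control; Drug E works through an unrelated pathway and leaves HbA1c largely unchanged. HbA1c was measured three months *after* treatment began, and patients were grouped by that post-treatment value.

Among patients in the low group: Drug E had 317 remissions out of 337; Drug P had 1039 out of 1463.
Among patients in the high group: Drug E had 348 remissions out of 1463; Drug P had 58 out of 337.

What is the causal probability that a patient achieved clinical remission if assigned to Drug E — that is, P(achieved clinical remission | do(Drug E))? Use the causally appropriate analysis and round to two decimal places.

Drug E is higher inside every HbA1c stratum but Drug P is higher in aggregate. Whether to stratify depends on how HbA1c relates to the drug.
HbA1c lies on the pathway drug → HbA1c → outcome, so adjusting for it blocks the indirect effect. For the total causal effect of drug, use the unadjusted pooled rates.
So P(outcome | do(Drug E)) is just the pooled rate for Drug E: 665/1800 = 0.369.

0.37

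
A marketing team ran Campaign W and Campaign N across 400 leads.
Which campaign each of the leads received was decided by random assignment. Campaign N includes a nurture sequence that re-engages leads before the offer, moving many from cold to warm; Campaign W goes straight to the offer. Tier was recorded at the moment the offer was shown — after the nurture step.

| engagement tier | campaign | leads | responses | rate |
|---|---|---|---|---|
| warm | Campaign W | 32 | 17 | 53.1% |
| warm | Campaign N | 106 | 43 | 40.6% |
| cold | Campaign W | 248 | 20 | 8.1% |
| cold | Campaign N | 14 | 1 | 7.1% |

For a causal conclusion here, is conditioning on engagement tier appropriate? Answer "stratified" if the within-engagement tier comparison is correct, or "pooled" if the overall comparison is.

pooled

The distribution of engagement tier is itself part of what the campaign does — it is an intermediate outcome. Holding it fixed would remove that part of the effect; the total effect is the pooled difference.
Pooled: Campaign W 13.2% vs Campaign N 36.7%; Campaign N is higher overall.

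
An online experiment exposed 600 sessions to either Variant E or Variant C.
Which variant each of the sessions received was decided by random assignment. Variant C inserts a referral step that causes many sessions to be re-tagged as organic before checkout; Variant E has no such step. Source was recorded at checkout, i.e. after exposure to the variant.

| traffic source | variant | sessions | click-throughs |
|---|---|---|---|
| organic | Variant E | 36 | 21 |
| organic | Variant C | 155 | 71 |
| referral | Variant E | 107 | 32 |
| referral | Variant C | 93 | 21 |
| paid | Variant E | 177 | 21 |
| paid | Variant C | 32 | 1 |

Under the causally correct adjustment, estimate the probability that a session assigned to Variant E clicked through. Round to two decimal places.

Variant E is higher inside every traffic source stratum but Variant C is higher in aggregate. Whether to stratify depends on how traffic source relates to the variant.
The distribution of traffic source is itself part of what the variant does — it is an intermediate outcome. Holding it fixed would remove that part of the effect; the total effect is the pooled difference.
So P(outcome | do(Variant E)) is just the pooled rate for Variant E: 74/320 = 0.231.

0.23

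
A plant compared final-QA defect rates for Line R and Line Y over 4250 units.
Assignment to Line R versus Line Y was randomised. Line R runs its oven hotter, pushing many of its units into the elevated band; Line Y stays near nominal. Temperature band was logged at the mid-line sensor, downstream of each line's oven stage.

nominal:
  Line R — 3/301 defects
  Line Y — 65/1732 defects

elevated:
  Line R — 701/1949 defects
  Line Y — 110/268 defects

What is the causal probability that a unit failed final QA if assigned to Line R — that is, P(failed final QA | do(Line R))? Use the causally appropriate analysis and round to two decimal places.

0.31

Within every in-process temperature band level Line R has the lower rate, yet pooled Line Y does — Simpson's reversal.
The distribution of in-process temperature band is itself part of what the line does — it is an intermediate outcome. Holding it fixed would remove that part of the effect; the total effect is the pooled difference.
So P(outcome | do(Line R)) is just the pooled rate for Line R: 704/2250 = 0.313.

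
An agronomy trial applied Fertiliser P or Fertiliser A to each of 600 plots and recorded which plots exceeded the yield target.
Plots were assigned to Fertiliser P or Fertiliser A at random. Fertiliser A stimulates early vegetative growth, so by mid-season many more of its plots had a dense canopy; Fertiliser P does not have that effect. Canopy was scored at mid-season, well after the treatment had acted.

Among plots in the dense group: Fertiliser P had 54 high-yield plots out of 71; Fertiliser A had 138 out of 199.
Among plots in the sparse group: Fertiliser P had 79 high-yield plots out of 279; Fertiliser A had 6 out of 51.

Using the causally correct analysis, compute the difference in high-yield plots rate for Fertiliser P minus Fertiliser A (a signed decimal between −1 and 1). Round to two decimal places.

Mid-season canopy lies on the pathway fertiliser → mid-season canopy → outcome, so adjusting for it blocks the indirect effect. For the total causal effect of fertiliser, use the unadjusted pooled rates.
The causal difference is the pooled difference: 0.380 − 0.576 = -0.196.

-0.20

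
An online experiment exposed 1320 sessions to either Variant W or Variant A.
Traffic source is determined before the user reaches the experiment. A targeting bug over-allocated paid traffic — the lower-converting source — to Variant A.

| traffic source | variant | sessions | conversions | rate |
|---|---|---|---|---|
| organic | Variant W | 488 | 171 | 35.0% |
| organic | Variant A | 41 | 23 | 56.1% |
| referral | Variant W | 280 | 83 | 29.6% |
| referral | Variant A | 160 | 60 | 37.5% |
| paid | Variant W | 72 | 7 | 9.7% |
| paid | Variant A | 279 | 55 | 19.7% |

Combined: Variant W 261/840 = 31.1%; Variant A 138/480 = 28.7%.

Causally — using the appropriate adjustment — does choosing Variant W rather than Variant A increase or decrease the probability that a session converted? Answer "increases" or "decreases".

Traffic source is set before the variant has any effect — it is not caused by the variant — and it independently drives the outcome. That makes it a confounder, so the causal comparison is within traffic source levels.
Within each level — organic: 35.0% vs 56.1%; referral: 29.6% vs 37.5%; paid: 9.7% vs 19.7% — Variant A is higher every time.

decreases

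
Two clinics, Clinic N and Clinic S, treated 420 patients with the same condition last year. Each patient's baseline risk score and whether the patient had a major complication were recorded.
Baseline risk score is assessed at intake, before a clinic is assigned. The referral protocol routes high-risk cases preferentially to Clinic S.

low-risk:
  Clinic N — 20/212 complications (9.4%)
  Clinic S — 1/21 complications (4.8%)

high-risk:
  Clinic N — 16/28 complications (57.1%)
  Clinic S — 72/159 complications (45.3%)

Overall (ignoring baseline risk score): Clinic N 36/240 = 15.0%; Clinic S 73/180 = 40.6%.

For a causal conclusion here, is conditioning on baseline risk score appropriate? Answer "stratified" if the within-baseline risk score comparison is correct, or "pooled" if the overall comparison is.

stratified

Nothing the clinic does changes baseline risk score; the imbalance is an allocation artefact. With baseline risk score also predicting the outcome, the pooled figure is confounded, and the within-stratum comparison is the causal one.
Within each level — low-risk: 9.4% vs 4.8%; high-risk: 57.1% vs 45.3% — Clinic S is lower every time.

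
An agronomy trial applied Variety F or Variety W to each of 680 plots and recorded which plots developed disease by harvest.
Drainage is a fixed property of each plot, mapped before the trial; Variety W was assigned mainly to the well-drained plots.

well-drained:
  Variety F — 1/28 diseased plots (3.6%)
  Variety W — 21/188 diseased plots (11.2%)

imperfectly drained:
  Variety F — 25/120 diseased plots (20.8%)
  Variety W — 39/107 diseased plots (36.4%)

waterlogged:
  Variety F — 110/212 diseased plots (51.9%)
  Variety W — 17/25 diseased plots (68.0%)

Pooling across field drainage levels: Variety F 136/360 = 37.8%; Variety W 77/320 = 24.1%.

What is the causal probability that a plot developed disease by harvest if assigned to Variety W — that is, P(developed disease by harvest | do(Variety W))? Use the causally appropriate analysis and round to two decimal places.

Field drainage is set before the variety has any effect — it is not caused by the variety — and it independently drives the outcome. That makes it a confounder, so the causal comparison is within field drainage levels.
Standardising Variety W to the population field drainage mix: 0.318·21/188 + 0.334·39/107 + 0.349·17/25 = 0.394.

0.39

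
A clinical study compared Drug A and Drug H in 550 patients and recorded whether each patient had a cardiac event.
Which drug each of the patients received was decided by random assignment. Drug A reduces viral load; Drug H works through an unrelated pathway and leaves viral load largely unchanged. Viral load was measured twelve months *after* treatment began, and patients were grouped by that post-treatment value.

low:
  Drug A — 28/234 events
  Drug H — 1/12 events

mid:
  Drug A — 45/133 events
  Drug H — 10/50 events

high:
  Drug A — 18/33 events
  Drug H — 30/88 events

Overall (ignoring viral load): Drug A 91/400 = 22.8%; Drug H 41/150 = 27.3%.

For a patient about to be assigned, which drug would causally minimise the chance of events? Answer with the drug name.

Drug A

Drug H is lower inside every viral load stratum but Drug A is lower in aggregate. Whether to stratify depends on how viral load relates to the drug.
The distribution of viral load is itself part of what the drug does — it is an intermediate outcome. Holding it fixed would remove that part of the effect; the total effect is the pooled difference.
Pooled: Drug A 22.8% vs Drug H 27.3%; Drug A is lower overall.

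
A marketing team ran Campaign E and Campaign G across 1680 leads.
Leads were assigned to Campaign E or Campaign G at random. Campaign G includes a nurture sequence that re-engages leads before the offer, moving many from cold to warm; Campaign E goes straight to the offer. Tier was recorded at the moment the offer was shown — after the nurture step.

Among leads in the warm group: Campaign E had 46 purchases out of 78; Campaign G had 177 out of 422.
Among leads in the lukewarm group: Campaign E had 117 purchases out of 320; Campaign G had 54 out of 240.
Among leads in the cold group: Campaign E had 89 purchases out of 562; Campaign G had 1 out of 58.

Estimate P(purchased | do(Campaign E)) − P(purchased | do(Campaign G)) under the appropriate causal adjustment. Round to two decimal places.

The engagement tier-specific comparison favours Campaign E throughout, but the pooled figures favour Campaign G. The question is whether to condition on engagement tier.
Engagement tier is downstream of the campaign. One should not condition on a consequence of treatment, so the overall rates are the right comparison.
The causal difference is the pooled difference: 0.263 − 0.322 = -0.060.

-0.06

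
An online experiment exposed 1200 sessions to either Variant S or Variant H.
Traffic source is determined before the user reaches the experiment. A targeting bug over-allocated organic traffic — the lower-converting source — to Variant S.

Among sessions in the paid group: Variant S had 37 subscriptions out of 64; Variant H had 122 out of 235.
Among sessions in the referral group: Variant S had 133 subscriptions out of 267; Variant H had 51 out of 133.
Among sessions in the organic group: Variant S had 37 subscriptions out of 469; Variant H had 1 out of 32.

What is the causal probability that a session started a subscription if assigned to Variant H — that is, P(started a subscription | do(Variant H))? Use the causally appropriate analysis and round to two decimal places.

0.27

Since traffic source is a pre-existing factor (not a product of the variant) and it affects the outcome on its own, it is a confounder. The stratified rates, not the pooled rate, identify the causal effect.
Standardising Variant H to the population traffic source mix: 0.249·122/235 + 0.333·51/133 + 0.417·1/32 = 0.270.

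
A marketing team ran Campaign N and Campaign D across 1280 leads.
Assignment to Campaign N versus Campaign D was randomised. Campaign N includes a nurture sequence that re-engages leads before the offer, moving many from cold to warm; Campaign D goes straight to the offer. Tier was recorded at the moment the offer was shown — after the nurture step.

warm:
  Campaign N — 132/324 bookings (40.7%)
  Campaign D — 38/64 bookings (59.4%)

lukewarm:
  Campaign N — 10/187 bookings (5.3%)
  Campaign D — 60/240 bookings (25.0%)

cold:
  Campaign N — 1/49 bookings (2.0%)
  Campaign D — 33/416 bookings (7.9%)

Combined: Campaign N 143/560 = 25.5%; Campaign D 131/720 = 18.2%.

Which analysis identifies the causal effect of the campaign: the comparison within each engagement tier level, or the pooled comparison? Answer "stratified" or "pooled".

pooled

Because the campaign influences engagement tier, engagement tier is a post-treatment mediator, not a confounder. Stratifying on it would bias the estimate; the causal effect is the crude pooled difference.
Pooled: Campaign N 25.5% vs Campaign D 18.2%; Campaign N is higher overall.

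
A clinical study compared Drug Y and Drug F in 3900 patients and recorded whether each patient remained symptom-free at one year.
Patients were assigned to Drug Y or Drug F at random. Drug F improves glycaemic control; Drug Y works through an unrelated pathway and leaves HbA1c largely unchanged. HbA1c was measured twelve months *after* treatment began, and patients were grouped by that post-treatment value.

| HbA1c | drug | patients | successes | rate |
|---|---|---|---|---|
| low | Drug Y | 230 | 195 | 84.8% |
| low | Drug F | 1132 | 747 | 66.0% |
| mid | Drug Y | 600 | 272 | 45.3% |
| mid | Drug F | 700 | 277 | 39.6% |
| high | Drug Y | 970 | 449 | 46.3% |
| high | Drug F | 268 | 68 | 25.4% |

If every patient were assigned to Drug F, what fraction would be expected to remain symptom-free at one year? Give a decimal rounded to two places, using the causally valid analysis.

Within every HbA1c level Drug Y has the higher rate, yet pooled Drug F does — Simpson's reversal.
Stratifying would compare drugs among patients the drugs themselves sorted into HbA1c groups — a form of selection on an intermediate. The unconditioned pooled rates give the total causal effect.
So P(outcome | do(Drug F)) is just the pooled rate for Drug F: 1092/2100 = 0.520.

0.52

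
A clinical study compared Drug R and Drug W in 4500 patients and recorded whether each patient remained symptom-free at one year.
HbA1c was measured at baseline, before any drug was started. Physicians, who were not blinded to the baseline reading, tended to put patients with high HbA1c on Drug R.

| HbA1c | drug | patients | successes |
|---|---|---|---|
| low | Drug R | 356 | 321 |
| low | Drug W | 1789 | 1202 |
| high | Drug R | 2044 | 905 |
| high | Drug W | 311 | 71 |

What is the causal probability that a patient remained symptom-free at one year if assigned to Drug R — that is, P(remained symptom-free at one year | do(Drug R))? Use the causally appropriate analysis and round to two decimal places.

The HbA1c-specific comparison favours Drug R throughout, but the pooled figures favour Drug W. The question is whether to condition on HbA1c.
The imbalance in HbA1c arose from how patients were allocated, not from anything the drug did; and HbA1c independently affects the outcome. The pooled gap is confounded — condition on HbA1c.
Standardising Drug R to the population HbA1c mix: 0.477·321/356 + 0.523·905/2044 = 0.662.

0.66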